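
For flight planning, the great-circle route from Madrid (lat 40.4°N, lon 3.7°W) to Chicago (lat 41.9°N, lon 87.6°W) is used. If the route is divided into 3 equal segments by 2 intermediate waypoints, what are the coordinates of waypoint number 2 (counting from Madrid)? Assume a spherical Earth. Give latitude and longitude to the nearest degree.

≈ lat 49°N, lon 60°W

From cos δ = sin φ₁ sin φ₂ + cos φ₁ cos φ₂ cos Δλ, the central angle is δ ≈ 1.055 rad (60.5°).
Interpolate at f = 2/3 with slerp weights a = sin((1−f)δ)/sin δ ≈ 0.396, b = sin(fδ)/sin δ ≈ 0.744.
p = a·p₁ + b·p₂ ≈ (0.324, -0.572, 0.753); φ = arcsin(p_z) ≈ 48.87°, λ = atan2(p_y, p_x) ≈ -60.48°.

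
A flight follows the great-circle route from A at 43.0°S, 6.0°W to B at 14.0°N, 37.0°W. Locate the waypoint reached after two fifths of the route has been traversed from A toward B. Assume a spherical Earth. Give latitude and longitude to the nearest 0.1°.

≈ 20.8°S, 20.9°W

Convert each endpoint to a unit vector on the sphere (x = cos φ cos λ, y = cos φ sin λ, z = sin φ).
The central angle between the endpoints is δ = arccos(p₁·p₂) ≈ 1.112 rad (63.7°).
Interpolate at f = 2/5 with slerp weights a = sin((1−f)δ)/sin δ ≈ 0.690, b = sin(fδ)/sin δ ≈ 0.480.
p = a·p₁ + b·p₂ ≈ (0.874, -0.333, -0.355); φ = arcsin(p_z) ≈ -20.77°, λ = atan2(p_y, p_x) ≈ -20.86°.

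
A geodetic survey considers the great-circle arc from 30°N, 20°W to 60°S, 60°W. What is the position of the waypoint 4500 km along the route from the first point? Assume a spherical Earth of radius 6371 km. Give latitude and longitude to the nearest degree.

Convert each endpoint to a unit vector on the sphere (x = cos φ cos λ, y = cos φ sin λ, z = sin φ).
The central angle between the endpoints is δ = arccos(p₁·p₂) ≈ 1.672 rad (95.8°). The total great-circle distance is δ·R ≈ 1.672 × 6371 ≈ 10654 km, so the target fraction is f = 4500/10654 ≈ 0.422.
Interpolate at f ≈ 0.422 with slerp weights a = sin((1−f)δ)/sin δ ≈ 0.827, b = sin(fδ)/sin δ ≈ 0.652.
p = a·p₁ + b·p₂ ≈ (0.836, -0.527, -0.152); φ = arcsin(p_z) ≈ -8.72°, λ = atan2(p_y, p_x) ≈ -32.25°.

≈ 9°S, 32°W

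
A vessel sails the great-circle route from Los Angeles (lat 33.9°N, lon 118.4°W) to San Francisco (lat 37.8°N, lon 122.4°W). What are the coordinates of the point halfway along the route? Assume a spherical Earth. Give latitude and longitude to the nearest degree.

From cos δ = sin φ₁ sin φ₂ + cos φ₁ cos φ₂ cos Δλ, the central angle is δ ≈ 0.088 rad (5.1°).
Interpolate at f = 1/2 with slerp weights a = sin((1−f)δ)/sin δ ≈ 0.500, b = sin(fδ)/sin δ ≈ 0.500.
p = a·p₁ + b·p₂ ≈ (-0.409, -0.699, 0.586); φ = arcsin(p_z) ≈ 35.87°, λ = atan2(p_y, p_x) ≈ -120.35°.

≈ lat 36°N, lon 120°W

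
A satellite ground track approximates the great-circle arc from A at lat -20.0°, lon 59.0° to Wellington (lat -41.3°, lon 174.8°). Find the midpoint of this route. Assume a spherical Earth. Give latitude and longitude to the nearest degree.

Convert each endpoint to a unit vector on the sphere (x = cos φ cos λ, y = cos φ sin λ, z = sin φ).
The central angle between the endpoints is δ = arccos(p₁·p₂) ≈ 1.652 rad (94.7°).
Interpolate at f = 1/2 with slerp weights a = sin((1−f)δ)/sin δ ≈ 0.738, b = sin(fδ)/sin δ ≈ 0.738.
p = a·p₁ + b·p₂ ≈ (-0.195, 0.645, -0.739); φ = arcsin(p_z) ≈ -47.67°, λ = atan2(p_y, p_x) ≈ 106.83°.

≈ lat -48°, lon 107°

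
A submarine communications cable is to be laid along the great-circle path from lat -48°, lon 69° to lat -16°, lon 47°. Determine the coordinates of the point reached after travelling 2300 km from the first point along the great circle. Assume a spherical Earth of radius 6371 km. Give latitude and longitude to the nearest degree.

Write both endpoints as unit vectors p₁, p₂ with components (cos φ cos λ, cos φ sin λ, sin φ).
The central angle between the endpoints is δ = arccos(p₁·p₂) ≈ 0.641 rad (36.8°). The total great-circle distance is δ·R ≈ 0.641 × 6371 ≈ 4087 km, so the target fraction is f = 2300/4087 ≈ 0.563.
Interpolate at f ≈ 0.563 with slerp weights a = sin((1−f)δ)/sin δ ≈ 0.463, b = sin(fδ)/sin δ ≈ 0.590.
p = a·p₁ + b·p₂ ≈ (0.498, 0.704, -0.506); φ = arcsin(p_z) ≈ -30.43°, λ = atan2(p_y, p_x) ≈ 54.73°.

≈ lat -30°, lon 55°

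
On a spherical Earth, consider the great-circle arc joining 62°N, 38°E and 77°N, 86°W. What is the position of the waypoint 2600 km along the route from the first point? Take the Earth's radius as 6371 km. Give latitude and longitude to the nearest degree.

Convert each endpoint to a unit vector on the sphere (x = cos φ cos λ, y = cos φ sin λ, z = sin φ).
The central angle between the endpoints is δ = arccos(p₁·p₂) ≈ 0.641 rad (36.7°). The total great-circle distance is δ·R ≈ 0.641 × 6371 ≈ 4086 km, so the target fraction is f = 2600/4086 ≈ 0.636.
Interpolate at f ≈ 0.636 with slerp weights a = sin((1−f)δ)/sin δ ≈ 0.386, b = sin(fδ)/sin δ ≈ 0.663.
p = a·p₁ + b·p₂ ≈ (0.153, -0.037, 0.987); φ = arcsin(p_z) ≈ 80.92°, λ = atan2(p_y, p_x) ≈ -13.62°.

≈ 81°N, 14°W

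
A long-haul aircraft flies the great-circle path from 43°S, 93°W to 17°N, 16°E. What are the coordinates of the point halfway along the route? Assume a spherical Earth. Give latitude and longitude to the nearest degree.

Convert each endpoint to a unit vector on the sphere (x = cos φ cos λ, y = cos φ sin λ, z = sin φ).
The central angle between the endpoints is δ = arccos(p₁·p₂) ≈ 2.012 rad (115.3°).
Interpolate at f = 1/2 with slerp weights a = sin((1−f)δ)/sin δ ≈ 0.934, b = sin(fδ)/sin δ ≈ 0.934.
p = a·p₁ + b·p₂ ≈ (0.823, -0.436, -0.364); φ = arcsin(p_z) ≈ -21.35°, λ = atan2(p_y, p_x) ≈ -27.92°.

≈ 21°S, 28°W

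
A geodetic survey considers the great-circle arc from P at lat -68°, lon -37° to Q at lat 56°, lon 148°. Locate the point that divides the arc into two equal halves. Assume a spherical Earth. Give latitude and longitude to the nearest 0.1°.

≈ lat -27.5°, lon 158.0°

From cos δ = sin φ₁ sin φ₂ + cos φ₁ cos φ₂ cos Δλ, the central angle is δ ≈ 2.928 rad (167.8°).
Interpolate at f = 1/2 with slerp weights a = sin((1−f)δ)/sin δ ≈ 4.698, b = sin(fδ)/sin δ ≈ 4.698.
p = a·p₁ + b·p₂ ≈ (-0.822, 0.333, -0.461); φ = arcsin(p_z) ≈ -27.46°, λ = atan2(p_y, p_x) ≈ 157.96°.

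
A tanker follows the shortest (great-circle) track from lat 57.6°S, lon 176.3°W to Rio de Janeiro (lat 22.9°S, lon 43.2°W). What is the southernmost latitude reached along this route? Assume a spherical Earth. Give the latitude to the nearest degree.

The great circle lies in the plane with unit normal n̂ = (p₁ × p₂)/|p₁ × p₂|.
Here n̂_z ≈ +0.360; the vertex latitude is φ_max = arccos|n̂_z| ≈ 68.9°.

≈ 69°S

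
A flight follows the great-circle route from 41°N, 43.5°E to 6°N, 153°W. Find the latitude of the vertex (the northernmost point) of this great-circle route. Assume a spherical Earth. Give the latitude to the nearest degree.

≈ 74°N

The great circle lies in the plane with unit normal n̂ = (p₁ × p₂)/|p₁ × p₂|.
Here n̂_z ≈ +0.281; the vertex latitude is φ_max = arccos|n̂_z| ≈ 73.7°.
Check via Clairaut: cos φ_max = |cos φ₁| · sin C = cos(41.0°)·sin(21.8°) ≈ 0.281, again giving ≈ 73.7°.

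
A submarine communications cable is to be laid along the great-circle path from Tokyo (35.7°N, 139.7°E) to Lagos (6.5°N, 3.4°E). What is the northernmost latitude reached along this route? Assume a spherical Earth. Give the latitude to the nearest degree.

≈ 49°N

The great circle lies in the plane with unit normal n̂ = (p₁ × p₂)/|p₁ × p₂|.
Here n̂_z ≈ -0.651; the vertex latitude is φ_max = arccos|n̂_z| ≈ 49.4°.
Check via Clairaut: cos φ_max = |cos φ₁| · sin C = cos(35.7°)·sin(53.3°) ≈ 0.651, again giving ≈ 49.4°.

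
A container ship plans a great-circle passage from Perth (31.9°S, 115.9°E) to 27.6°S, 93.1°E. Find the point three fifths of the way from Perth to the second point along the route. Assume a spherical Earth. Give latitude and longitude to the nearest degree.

≈ 30°S, 102°E

The haversine formula gives a central angle δ ≈ 0.353 rad (20.2°) between the endpoints.
Interpolate at f = 3/5 with slerp weights a = sin((1−f)δ)/sin δ ≈ 0.407, b = sin(fδ)/sin δ ≈ 0.608.
p = a·p₁ + b·p₂ ≈ (-0.180, 0.849, -0.497); φ = arcsin(p_z) ≈ -29.79°, λ = atan2(p_y, p_x) ≈ 101.98°.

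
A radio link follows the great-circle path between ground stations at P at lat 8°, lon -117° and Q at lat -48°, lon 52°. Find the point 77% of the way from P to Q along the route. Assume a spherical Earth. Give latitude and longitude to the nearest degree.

≈ lat -76°, lon 13°

Convert each endpoint to a unit vector on the sphere (x = cos φ cos λ, y = cos φ sin λ, z = sin φ).
The central angle between the endpoints is δ = arccos(p₁·p₂) ≈ 2.425 rad (138.9°).
Interpolate at f = 0.77 with slerp weights a = sin((1−f)δ)/sin δ ≈ 0.805, b = sin(fδ)/sin δ ≈ 1.456.
p = a·p₁ + b·p₂ ≈ (0.238, 0.057, -0.970); φ = arcsin(p_z) ≈ -75.86°, λ = atan2(p_y, p_x) ≈ 13.46°.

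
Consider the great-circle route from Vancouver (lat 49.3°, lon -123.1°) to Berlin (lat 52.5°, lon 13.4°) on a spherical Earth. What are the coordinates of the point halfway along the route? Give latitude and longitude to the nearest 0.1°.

≈ lat 73.2°, lon -59.8°

Convert each endpoint to a unit vector on the sphere (x = cos φ cos λ, y = cos φ sin λ, z = sin φ).
The central angle between the endpoints is δ = arccos(p₁·p₂) ≈ 1.252 rad (71.7°).
Interpolate at f = 1/2 with slerp weights a = sin((1−f)δ)/sin δ ≈ 0.617, b = sin(fδ)/sin δ ≈ 0.617.
p = a·p₁ + b·p₂ ≈ (0.146, -0.250, 0.957); φ = arcsin(p_z) ≈ 73.18°, λ = atan2(p_y, p_x) ≈ -59.77°.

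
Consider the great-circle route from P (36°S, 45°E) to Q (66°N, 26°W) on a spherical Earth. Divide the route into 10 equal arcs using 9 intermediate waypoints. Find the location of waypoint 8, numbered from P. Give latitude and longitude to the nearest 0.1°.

Convert each endpoint to a unit vector on the sphere (x = cos φ cos λ, y = cos φ sin λ, z = sin φ).
The central angle between the endpoints is δ = arccos(p₁·p₂) ≈ 2.015 rad (115.5°).
Interpolate at f = 8/10 with slerp weights a = sin((1−f)δ)/sin δ ≈ 0.434, b = sin(fδ)/sin δ ≈ 1.107.
p = a·p₁ + b·p₂ ≈ (0.653, 0.051, 0.756); φ = arcsin(p_z) ≈ 49.08°, λ = atan2(p_y, p_x) ≈ 4.48°.

≈ (49.1°N, 4.5°E)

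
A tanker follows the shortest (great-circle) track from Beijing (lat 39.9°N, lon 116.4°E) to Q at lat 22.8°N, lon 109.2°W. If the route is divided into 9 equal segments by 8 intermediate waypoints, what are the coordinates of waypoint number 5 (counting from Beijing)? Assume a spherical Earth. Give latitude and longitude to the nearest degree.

Write both endpoints as unit vectors p₁, p₂ with components (cos φ cos λ, cos φ sin λ, sin φ).
The central angle between the endpoints is δ = arccos(p₁·p₂) ≈ 1.820 rad (104.3°).
Interpolate at f = 5/9 with slerp weights a = sin((1−f)δ)/sin δ ≈ 0.746, b = sin(fδ)/sin δ ≈ 0.874.
p = a·p₁ + b·p₂ ≈ (-0.520, -0.248, 0.818); φ = arcsin(p_z) ≈ 54.84°, λ = atan2(p_y, p_x) ≈ -154.47°.

≈ lat 55°N, lon 154°W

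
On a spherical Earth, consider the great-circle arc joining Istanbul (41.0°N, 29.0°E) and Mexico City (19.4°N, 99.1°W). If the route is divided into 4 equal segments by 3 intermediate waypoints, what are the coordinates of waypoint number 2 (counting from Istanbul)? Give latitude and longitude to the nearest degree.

Convert each endpoint to a unit vector on the sphere (x = cos φ cos λ, y = cos φ sin λ, z = sin φ).
The central angle between the endpoints is δ = arccos(p₁·p₂) ≈ 1.794 rad (102.8°).
Interpolate at f = 2/4 with slerp weights a = sin((1−f)δ)/sin δ ≈ 0.801, b = sin(fδ)/sin δ ≈ 0.801.
p = a·p₁ + b·p₂ ≈ (0.409, -0.453, 0.792); φ = arcsin(p_z) ≈ 52.36°, λ = atan2(p_y, p_x) ≈ -47.90°.

≈ (52°N, 48°W)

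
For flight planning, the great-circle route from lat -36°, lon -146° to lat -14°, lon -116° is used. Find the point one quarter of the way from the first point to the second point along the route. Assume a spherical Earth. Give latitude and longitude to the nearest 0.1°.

Convert each endpoint to a unit vector on the sphere (x = cos φ cos λ, y = cos φ sin λ, z = sin φ).
The central angle between the endpoints is δ = arccos(p₁·p₂) ≈ 0.606 rad (34.7°).
Interpolate at f = 1/4 with slerp weights a = sin((1−f)δ)/sin δ ≈ 0.771, b = sin(fδ)/sin δ ≈ 0.265.
p = a·p₁ + b·p₂ ≈ (-0.630, -0.580, -0.517); φ = arcsin(p_z) ≈ -31.14°, λ = atan2(p_y, p_x) ≈ -137.36°.

≈ lat -31.1°, lon -137.4°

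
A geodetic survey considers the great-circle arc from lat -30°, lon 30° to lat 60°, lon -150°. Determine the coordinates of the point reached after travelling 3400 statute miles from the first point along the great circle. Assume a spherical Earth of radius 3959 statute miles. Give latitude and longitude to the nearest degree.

Convert each endpoint to a unit vector on the sphere (x = cos φ cos λ, y = cos φ sin λ, z = sin φ).
The central angle between the endpoints is δ = arccos(p₁·p₂) ≈ 2.618 rad (150.0°). The total great-circle distance is δ·R ≈ 2.618 × 3959 ≈ 10365 mi, so the target fraction is f = 3400/10365 ≈ 0.328.
Interpolate at f ≈ 0.328 with slerp weights a = sin((1−f)δ)/sin δ ≈ 1.965, b = sin(fδ)/sin δ ≈ 1.514.
p = a·p₁ + b·p₂ ≈ (0.818, 0.472, 0.329); φ = arcsin(p_z) ≈ 19.21°, λ = atan2(p_y, p_x) ≈ 30.00°.

≈ lat 19°, lon 30°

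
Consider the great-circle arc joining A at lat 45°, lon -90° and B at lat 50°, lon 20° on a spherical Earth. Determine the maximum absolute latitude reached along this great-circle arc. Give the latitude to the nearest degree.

≈ 62°

The great circle lies in the plane with unit normal n̂ = (p₁ × p₂)/|p₁ × p₂|.
Here n̂_z ≈ +0.463; the vertex latitude is φ_max = arccos|n̂_z| ≈ 62.4°.
Check via Clairaut: cos φ_max = |cos φ₁| · sin C = cos(45.0°)·sin(40.9°) ≈ 0.463, again giving ≈ 62.4°.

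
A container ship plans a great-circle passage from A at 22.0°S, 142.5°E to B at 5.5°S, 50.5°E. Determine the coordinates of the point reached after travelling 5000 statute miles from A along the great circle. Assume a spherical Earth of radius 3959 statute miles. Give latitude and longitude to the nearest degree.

Write both endpoints as unit vectors p₁, p₂ with components (cos φ cos λ, cos φ sin λ, sin φ).
The central angle between the endpoints is δ = arccos(p₁·p₂) ≈ 1.567 rad (89.8°). The total great-circle distance is δ·R ≈ 1.567 × 3959 ≈ 6204 mi, so the target fraction is f = 5000/6204 ≈ 0.806.
Interpolate at f ≈ 0.806 with slerp weights a = sin((1−f)δ)/sin δ ≈ 0.299, b = sin(fδ)/sin δ ≈ 0.953.
p = a·p₁ + b·p₂ ≈ (0.383, 0.901, -0.204); φ = arcsin(p_z) ≈ -11.74°, λ = atan2(p_y, p_x) ≈ 66.97°.

≈ 12°S, 67°E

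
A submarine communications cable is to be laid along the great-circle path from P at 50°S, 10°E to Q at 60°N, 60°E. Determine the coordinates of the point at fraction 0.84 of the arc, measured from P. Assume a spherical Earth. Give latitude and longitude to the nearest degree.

Convert each endpoint to a unit vector on the sphere (x = cos φ cos λ, y = cos φ sin λ, z = sin φ).
The central angle between the endpoints is δ = arccos(p₁·p₂) ≈ 2.045 rad (117.2°).
Interpolate at f = 0.84 with slerp weights a = sin((1−f)δ)/sin δ ≈ 0.361, b = sin(fδ)/sin δ ≈ 1.112.
p = a·p₁ + b·p₂ ≈ (0.507, 0.522, 0.686); φ = arcsin(p_z) ≈ 43.33°, λ = atan2(p_y, p_x) ≈ 45.84°.

≈ 43°N, 46°E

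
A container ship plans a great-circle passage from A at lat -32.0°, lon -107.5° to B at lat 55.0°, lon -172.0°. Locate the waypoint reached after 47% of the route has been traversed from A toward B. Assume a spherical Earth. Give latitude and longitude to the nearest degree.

Write both endpoints as unit vectors p₁, p₂ with components (cos φ cos λ, cos φ sin λ, sin φ).
The central angle between the endpoints is δ = arccos(p₁·p₂) ≈ 1.797 rad (103.0°).
Interpolate at f = 0.47 with slerp weights a = sin((1−f)δ)/sin δ ≈ 0.836, b = sin(fδ)/sin δ ≈ 0.767.
p = a·p₁ + b·p₂ ≈ (-0.649, -0.738, 0.185); φ = arcsin(p_z) ≈ 10.69°, λ = atan2(p_y, p_x) ≈ -131.35°.

≈ lat 11°, lon -131°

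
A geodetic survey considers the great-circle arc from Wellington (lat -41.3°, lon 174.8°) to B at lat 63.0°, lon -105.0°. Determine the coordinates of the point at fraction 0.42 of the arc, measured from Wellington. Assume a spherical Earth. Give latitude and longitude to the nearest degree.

Convert each endpoint to a unit vector on the sphere (x = cos φ cos λ, y = cos φ sin λ, z = sin φ).
The central angle between the endpoints is δ = arccos(p₁·p₂) ≈ 2.129 rad (122.0°).
Interpolate at f = 0.42 with slerp weights a = sin((1−f)δ)/sin δ ≈ 1.113, b = sin(fδ)/sin δ ≈ 0.920.
p = a·p₁ + b·p₂ ≈ (-0.941, -0.327, 0.085); φ = arcsin(p_z) ≈ 4.85°, λ = atan2(p_y, p_x) ≈ -160.81°.

≈ lat 5°, lon -161°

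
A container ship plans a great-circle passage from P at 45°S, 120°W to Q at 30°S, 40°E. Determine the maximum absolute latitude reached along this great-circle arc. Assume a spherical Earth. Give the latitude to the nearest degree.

The great circle lies in the plane with unit normal n̂ = (p₁ × p₂)/|p₁ × p₂|.
Here n̂_z ≈ +0.215; the vertex latitude is φ_max = arccos|n̂_z| ≈ 77.6°.
Check via Clairaut: cos φ_max = |cos φ₁| · sin C = cos(45.0°)·sin(162.3°) ≈ 0.215, again giving ≈ 77.6°.

≈ 78°S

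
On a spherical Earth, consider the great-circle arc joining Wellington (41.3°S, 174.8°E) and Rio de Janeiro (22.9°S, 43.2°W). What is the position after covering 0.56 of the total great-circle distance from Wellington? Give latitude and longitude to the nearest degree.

≈ 59°S, 86°W

Write both endpoints as unit vectors p₁, p₂ with components (cos φ cos λ, cos φ sin λ, sin φ).
The central angle between the endpoints is δ = arccos(p₁·p₂) ≈ 1.863 rad (106.8°).
Interpolate at f = 0.56 with slerp weights a = sin((1−f)δ)/sin δ ≈ 0.764, b = sin(fδ)/sin δ ≈ 0.903.
p = a·p₁ + b·p₂ ≈ (0.035, -0.517, -0.855); φ = arcsin(p_z) ≈ -58.78°, λ = atan2(p_y, p_x) ≈ -86.15°.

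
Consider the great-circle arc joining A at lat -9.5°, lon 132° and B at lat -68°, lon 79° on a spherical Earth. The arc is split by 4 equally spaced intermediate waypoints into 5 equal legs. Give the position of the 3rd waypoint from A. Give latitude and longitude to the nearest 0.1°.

≈ lat -47.3°, lon 113.9°

Convert each endpoint to a unit vector on the sphere (x = cos φ cos λ, y = cos φ sin λ, z = sin φ).
The central angle between the endpoints is δ = arccos(p₁·p₂) ≈ 1.186 rad (68.0°).
Interpolate at f = 3/5 with slerp weights a = sin((1−f)δ)/sin δ ≈ 0.493, b = sin(fδ)/sin δ ≈ 0.705.
p = a·p₁ + b·p₂ ≈ (-0.275, 0.620, -0.735); φ = arcsin(p_z) ≈ -47.27°, λ = atan2(p_y, p_x) ≈ 113.90°.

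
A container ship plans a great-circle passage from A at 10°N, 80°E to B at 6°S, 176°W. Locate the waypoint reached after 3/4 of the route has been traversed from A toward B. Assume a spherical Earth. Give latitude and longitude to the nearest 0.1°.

Write both endpoints as unit vectors p₁, p₂ with components (cos φ cos λ, cos φ sin λ, sin φ).
The central angle between the endpoints is δ = arccos(p₁·p₂) ≈ 1.829 rad (104.8°).
Interpolate at f = 3/4 with slerp weights a = sin((1−f)δ)/sin δ ≈ 0.457, b = sin(fδ)/sin δ ≈ 1.014.
p = a·p₁ + b·p₂ ≈ (-0.928, 0.372, -0.027); φ = arcsin(p_z) ≈ -1.53°, λ = atan2(p_y, p_x) ≈ 158.13°.

≈ 1.5°S, 158.1°E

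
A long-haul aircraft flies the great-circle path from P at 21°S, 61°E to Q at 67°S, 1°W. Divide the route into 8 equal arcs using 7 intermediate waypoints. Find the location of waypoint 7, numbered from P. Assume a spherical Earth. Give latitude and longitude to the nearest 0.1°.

Write both endpoints as unit vectors p₁, p₂ with components (cos φ cos λ, cos φ sin λ, sin φ).
The central angle between the endpoints is δ = arccos(p₁·p₂) ≈ 1.046 rad (59.9°).
Interpolate at f = 7/8 with slerp weights a = sin((1−f)δ)/sin δ ≈ 0.151, b = sin(fδ)/sin δ ≈ 0.916.
p = a·p₁ + b·p₂ ≈ (0.426, 0.117, -0.897); φ = arcsin(p_z) ≈ -63.79°, λ = atan2(p_y, p_x) ≈ 15.33°.

≈ 63.8°S, 15.3°E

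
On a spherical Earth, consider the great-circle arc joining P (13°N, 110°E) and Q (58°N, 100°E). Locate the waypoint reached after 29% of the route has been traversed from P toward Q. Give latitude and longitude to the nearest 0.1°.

From cos δ = sin φ₁ sin φ₂ + cos φ₁ cos φ₂ cos Δλ, the central angle is δ ≈ 0.796 rad (45.6°).
Interpolate at f = 0.29 with slerp weights a = sin((1−f)δ)/sin δ ≈ 0.750, b = sin(fδ)/sin δ ≈ 0.320.
p = a·p₁ + b·p₂ ≈ (-0.279, 0.853, 0.440); φ = arcsin(p_z) ≈ 26.11°, λ = atan2(p_y, p_x) ≈ 108.12°.

≈ (26.1°N, 108.1°E)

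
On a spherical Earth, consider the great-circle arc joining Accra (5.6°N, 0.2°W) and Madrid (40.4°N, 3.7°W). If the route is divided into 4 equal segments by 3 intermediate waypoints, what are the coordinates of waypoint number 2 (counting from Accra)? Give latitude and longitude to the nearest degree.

Convert each endpoint to a unit vector on the sphere (x = cos φ cos λ, y = cos φ sin λ, z = sin φ).
The central angle between the endpoints is δ = arccos(p₁·p₂) ≈ 0.610 rad (34.9°).
Interpolate at f = 2/4 with slerp weights a = sin((1−f)δ)/sin δ ≈ 0.524, b = sin(fδ)/sin δ ≈ 0.524.
p = a·p₁ + b·p₂ ≈ (0.920, -0.028, 0.391); φ = arcsin(p_z) ≈ 23.01°, λ = atan2(p_y, p_x) ≈ -1.72°.

≈ 23°N, 2°W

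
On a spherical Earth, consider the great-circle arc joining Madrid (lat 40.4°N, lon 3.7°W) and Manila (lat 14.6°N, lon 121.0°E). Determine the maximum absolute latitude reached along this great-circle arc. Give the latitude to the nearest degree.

≈ 51°N

The great circle lies in the plane with unit normal n̂ = (p₁ × p₂)/|p₁ × p₂|.
Here n̂_z ≈ +0.627; the vertex latitude is φ_max = arccos|n̂_z| ≈ 51.2°.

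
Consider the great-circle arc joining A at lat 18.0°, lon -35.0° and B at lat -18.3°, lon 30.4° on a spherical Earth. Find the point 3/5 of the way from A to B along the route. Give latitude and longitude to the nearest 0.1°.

From cos δ = sin φ₁ sin φ₂ + cos φ₁ cos φ₂ cos Δλ, the central angle is δ ≈ 1.288 rad (73.8°).
Interpolate at f = 3/5 with slerp weights a = sin((1−f)δ)/sin δ ≈ 0.513, b = sin(fδ)/sin δ ≈ 0.727.
p = a·p₁ + b·p₂ ≈ (0.995, 0.069, -0.070); φ = arcsin(p_z) ≈ -4.00°, λ = atan2(p_y, p_x) ≈ 3.99°.

≈ lat -4.0°, lon 4.0°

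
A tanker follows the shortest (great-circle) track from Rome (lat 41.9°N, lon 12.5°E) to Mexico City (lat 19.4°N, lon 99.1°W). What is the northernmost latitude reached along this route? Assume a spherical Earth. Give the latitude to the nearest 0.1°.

≈ 49.2°N

The great circle lies in the plane with unit normal n̂ = (p₁ × p₂)/|p₁ × p₂|.
Here n̂_z ≈ -0.653; the vertex latitude is φ_max = arccos|n̂_z| ≈ 49.2°.
Check via Clairaut: cos φ_max = |cos φ₁| · sin C = cos(41.9°)·sin(61.4°) ≈ 0.653, again giving ≈ 49.2°.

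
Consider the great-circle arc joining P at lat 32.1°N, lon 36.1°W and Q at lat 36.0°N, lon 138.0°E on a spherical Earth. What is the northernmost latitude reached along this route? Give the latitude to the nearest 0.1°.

≈ 85.7°N

The great circle lies in the plane with unit normal n̂ = (p₁ × p₂)/|p₁ × p₂|.
Here n̂_z ≈ +0.076; the vertex latitude is φ_max = arccos|n̂_z| ≈ 85.7°.
Check via Clairaut: cos φ_max = |cos φ₁| · sin C = cos(32.1°)·sin(5.1°) ≈ 0.076, again giving ≈ 85.7°.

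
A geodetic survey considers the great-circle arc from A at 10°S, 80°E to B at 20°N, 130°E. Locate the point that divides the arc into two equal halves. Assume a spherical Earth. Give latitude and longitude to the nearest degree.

≈ 6°N, 104°E

Convert each endpoint to a unit vector on the sphere (x = cos φ cos λ, y = cos φ sin λ, z = sin φ).
The central angle between the endpoints is δ = arccos(p₁·p₂) ≈ 1.006 rad (57.6°).
Interpolate at f = 1/2 with slerp weights a = sin((1−f)δ)/sin δ ≈ 0.571, b = sin(fδ)/sin δ ≈ 0.571.
p = a·p₁ + b·p₂ ≈ (-0.247, 0.964, 0.096); φ = arcsin(p_z) ≈ 5.51°, λ = atan2(p_y, p_x) ≈ 104.37°.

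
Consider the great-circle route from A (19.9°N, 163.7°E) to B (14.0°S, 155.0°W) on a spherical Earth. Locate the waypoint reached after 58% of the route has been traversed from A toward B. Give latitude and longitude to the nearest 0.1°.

Convert each endpoint to a unit vector on the sphere (x = cos φ cos λ, y = cos φ sin λ, z = sin φ).
The central angle between the endpoints is δ = arccos(p₁·p₂) ≈ 0.923 rad (52.9°).
Interpolate at f = 0.58 with slerp weights a = sin((1−f)δ)/sin δ ≈ 0.474, b = sin(fδ)/sin δ ≈ 0.640.
p = a·p₁ + b·p₂ ≈ (-0.991, -0.137, 0.007); φ = arcsin(p_z) ≈ 0.38°, λ = atan2(p_y, p_x) ≈ -172.11°.

≈ (0.4°N, 172.1°W)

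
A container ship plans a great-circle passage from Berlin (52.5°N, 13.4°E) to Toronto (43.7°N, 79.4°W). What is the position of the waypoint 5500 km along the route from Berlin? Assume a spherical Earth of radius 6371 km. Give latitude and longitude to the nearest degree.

Convert each endpoint to a unit vector on the sphere (x = cos φ cos λ, y = cos φ sin λ, z = sin φ).
The central angle between the endpoints is δ = arccos(p₁·p₂) ≈ 1.016 rad (58.2°). The total great-circle distance is δ·R ≈ 1.016 × 6371 ≈ 6474 km, so the target fraction is f = 5500/6474 ≈ 0.850.
Interpolate at f ≈ 0.850 with slerp weights a = sin((1−f)δ)/sin δ ≈ 0.179, b = sin(fδ)/sin δ ≈ 0.894.
p = a·p₁ + b·p₂ ≈ (0.225, -0.610, 0.760); φ = arcsin(p_z) ≈ 49.44°, λ = atan2(p_y, p_x) ≈ -69.76°.

≈ (49°N, 70°W)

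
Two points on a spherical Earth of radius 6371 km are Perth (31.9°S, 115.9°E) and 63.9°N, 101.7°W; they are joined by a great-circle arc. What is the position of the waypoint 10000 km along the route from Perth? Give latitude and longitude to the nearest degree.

≈ 50°N, 157°E

The haversine formula gives a central angle δ ≈ 2.450 rad (140.4°) between the endpoints. The total great-circle distance is δ·R ≈ 2.450 × 6371 ≈ 15611 km, so the target fraction is f = 10000/15611 ≈ 0.641.
Interpolate at f ≈ 0.641 with slerp weights a = sin((1−f)δ)/sin δ ≈ 1.210, b = sin(fδ)/sin δ ≈ 1.569.
p = a·p₁ + b·p₂ ≈ (-0.589, 0.248, 0.769); φ = arcsin(p_z) ≈ 50.30°, λ = atan2(p_y, p_x) ≈ 157.14°.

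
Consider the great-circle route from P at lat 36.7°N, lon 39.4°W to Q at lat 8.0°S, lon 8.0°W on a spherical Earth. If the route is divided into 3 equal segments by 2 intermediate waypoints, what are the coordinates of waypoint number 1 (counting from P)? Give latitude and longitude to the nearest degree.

Convert each endpoint to a unit vector on the sphere (x = cos φ cos λ, y = cos φ sin λ, z = sin φ).
The central angle between the endpoints is δ = arccos(p₁·p₂) ≈ 0.934 rad (53.5°).
Interpolate at f = 1/3 with slerp weights a = sin((1−f)δ)/sin δ ≈ 0.725, b = sin(fδ)/sin δ ≈ 0.381.
p = a·p₁ + b·p₂ ≈ (0.823, -0.422, 0.380); φ = arcsin(p_z) ≈ 22.36°, λ = atan2(p_y, p_x) ≈ -27.13°.

≈ lat 22°N, lon 27°W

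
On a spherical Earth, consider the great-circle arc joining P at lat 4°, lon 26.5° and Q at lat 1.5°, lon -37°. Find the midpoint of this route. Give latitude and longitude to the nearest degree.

≈ lat 3°, lon -5°

Convert each endpoint to a unit vector on the sphere (x = cos φ cos λ, y = cos φ sin λ, z = sin φ).
The central angle between the endpoints is δ = arccos(p₁·p₂) ≈ 1.108 rad (63.5°).
Interpolate at f = 1/2 with slerp weights a = sin((1−f)δ)/sin δ ≈ 0.588, b = sin(fδ)/sin δ ≈ 0.588.
p = a·p₁ + b·p₂ ≈ (0.994, -0.092, 0.056); φ = arcsin(p_z) ≈ 3.23°, λ = atan2(p_y, p_x) ≈ -5.29°.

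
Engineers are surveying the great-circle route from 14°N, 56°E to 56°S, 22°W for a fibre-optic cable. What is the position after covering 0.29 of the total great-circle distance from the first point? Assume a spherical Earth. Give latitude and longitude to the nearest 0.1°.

≈ 9.2°S, 41.1°E

The haversine formula gives a central angle δ ≈ 1.659 rad (95.0°) between the endpoints.
Interpolate at f = 0.29 with slerp weights a = sin((1−f)δ)/sin δ ≈ 0.927, b = sin(fδ)/sin δ ≈ 0.464.
p = a·p₁ + b·p₂ ≈ (0.744, 0.649, -0.161); φ = arcsin(p_z) ≈ -9.25°, λ = atan2(p_y, p_x) ≈ 41.08°.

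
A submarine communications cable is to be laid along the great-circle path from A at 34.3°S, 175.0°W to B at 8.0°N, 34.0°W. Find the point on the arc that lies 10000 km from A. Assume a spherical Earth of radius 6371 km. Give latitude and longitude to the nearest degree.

Convert each endpoint to a unit vector on the sphere (x = cos φ cos λ, y = cos φ sin λ, z = sin φ).
The central angle between the endpoints is δ = arccos(p₁·p₂) ≈ 2.366 rad (135.6°). The total great-circle distance is δ·R ≈ 2.366 × 6371 ≈ 15075 km, so the target fraction is f = 10000/15075 ≈ 0.663.
Interpolate at f ≈ 0.663 with slerp weights a = sin((1−f)δ)/sin δ ≈ 1.021, b = sin(fδ)/sin δ ≈ 1.429.
p = a·p₁ + b·p₂ ≈ (0.332, -0.865, -0.377); φ = arcsin(p_z) ≈ -22.14°, λ = atan2(p_y, p_x) ≈ -68.98°.

≈ 22°S, 69°W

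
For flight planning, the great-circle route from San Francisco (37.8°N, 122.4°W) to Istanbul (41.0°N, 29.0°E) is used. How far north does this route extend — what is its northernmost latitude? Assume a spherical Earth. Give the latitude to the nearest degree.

≈ 73°N

The great circle lies in the plane with unit normal n̂ = (p₁ × p₂)/|p₁ × p₂|.
Here n̂_z ≈ +0.288; the vertex latitude is φ_max = arccos|n̂_z| ≈ 73.3°.
Check via Clairaut: cos φ_max = |cos φ₁| · sin C = cos(37.8°)·sin(21.3°) ≈ 0.288, again giving ≈ 73.3°.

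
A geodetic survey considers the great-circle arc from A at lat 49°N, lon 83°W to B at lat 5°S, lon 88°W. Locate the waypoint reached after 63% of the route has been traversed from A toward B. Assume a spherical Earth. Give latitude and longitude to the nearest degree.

≈ lat 15°N, lon 87°W

Write both endpoints as unit vectors p₁, p₂ with components (cos φ cos λ, cos φ sin λ, sin φ).
The central angle between the endpoints is δ = arccos(p₁·p₂) ≈ 0.946 rad (54.2°).
Interpolate at f = 0.63 with slerp weights a = sin((1−f)δ)/sin δ ≈ 0.423, b = sin(fδ)/sin δ ≈ 0.692.
p = a·p₁ + b·p₂ ≈ (0.058, -0.964, 0.259); φ = arcsin(p_z) ≈ 14.99°, λ = atan2(p_y, p_x) ≈ -86.57°.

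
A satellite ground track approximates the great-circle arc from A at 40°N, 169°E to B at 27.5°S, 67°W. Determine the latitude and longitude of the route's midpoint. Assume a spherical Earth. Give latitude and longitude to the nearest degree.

≈ 13°N, 121°W

Write both endpoints as unit vectors p₁, p₂ with components (cos φ cos λ, cos φ sin λ, sin φ).
The central angle between the endpoints is δ = arccos(p₁·p₂) ≈ 2.314 rad (132.6°).
Interpolate at f = 1/2 with slerp weights a = sin((1−f)δ)/sin δ ≈ 1.244, b = sin(fδ)/sin δ ≈ 1.244.
p = a·p₁ + b·p₂ ≈ (-0.504, -0.834, 0.225); φ = arcsin(p_z) ≈ 13.01°, λ = atan2(p_y, p_x) ≈ -121.16°.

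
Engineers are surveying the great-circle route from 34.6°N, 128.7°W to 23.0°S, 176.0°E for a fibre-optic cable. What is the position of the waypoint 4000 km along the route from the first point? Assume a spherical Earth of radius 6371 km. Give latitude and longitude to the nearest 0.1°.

≈ 8.8°N, 156.1°W

Write both endpoints as unit vectors p₁, p₂ with components (cos φ cos λ, cos φ sin λ, sin φ).
The central angle between the endpoints is δ = arccos(p₁·p₂) ≈ 1.360 rad (77.9°). The total great-circle distance is δ·R ≈ 1.360 × 6371 ≈ 8663 km, so the target fraction is f = 4000/8663 ≈ 0.462.
Interpolate at f ≈ 0.462 with slerp weights a = sin((1−f)δ)/sin δ ≈ 0.683, b = sin(fδ)/sin δ ≈ 0.601.
p = a·p₁ + b·p₂ ≈ (-0.903, -0.400, 0.153); φ = arcsin(p_z) ≈ 8.82°, λ = atan2(p_y, p_x) ≈ -156.09°.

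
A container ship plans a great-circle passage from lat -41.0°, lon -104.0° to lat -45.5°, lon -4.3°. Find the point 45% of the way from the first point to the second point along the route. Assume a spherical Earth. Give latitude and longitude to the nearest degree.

Convert each endpoint to a unit vector on the sphere (x = cos φ cos λ, y = cos φ sin λ, z = sin φ).
The central angle between the endpoints is δ = arccos(p₁·p₂) ≈ 1.182 rad (67.7°).
Interpolate at f = 0.45 with slerp weights a = sin((1−f)δ)/sin δ ≈ 0.654, b = sin(fδ)/sin δ ≈ 0.548.
p = a·p₁ + b·p₂ ≈ (0.264, -0.508, -0.820); φ = arcsin(p_z) ≈ -55.10°, λ = atan2(p_y, p_x) ≈ -62.56°.

≈ lat -55°, lon -63°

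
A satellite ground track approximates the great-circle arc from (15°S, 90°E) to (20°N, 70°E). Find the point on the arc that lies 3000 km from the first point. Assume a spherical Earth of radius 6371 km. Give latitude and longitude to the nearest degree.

≈ (9°N, 77°E)

The haversine formula gives a central angle δ ≈ 0.701 rad (40.1°) between the endpoints. The total great-circle distance is δ·R ≈ 0.701 × 6371 ≈ 4464 km, so the target fraction is f = 3000/4464 ≈ 0.672.
Interpolate at f ≈ 0.672 with slerp weights a = sin((1−f)δ)/sin δ ≈ 0.353, b = sin(fδ)/sin δ ≈ 0.704.
p = a·p₁ + b·p₂ ≈ (0.226, 0.963, 0.149); φ = arcsin(p_z) ≈ 8.58°, λ = atan2(p_y, p_x) ≈ 76.78°.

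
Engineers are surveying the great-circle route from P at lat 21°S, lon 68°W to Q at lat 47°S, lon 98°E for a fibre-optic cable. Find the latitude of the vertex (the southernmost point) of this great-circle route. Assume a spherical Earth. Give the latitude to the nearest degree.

The great circle lies in the plane with unit normal n̂ = (p₁ × p₂)/|p₁ × p₂|.
Here n̂_z ≈ +0.165; the vertex latitude is φ_max = arccos|n̂_z| ≈ 80.5°.
Check via Clairaut: cos φ_max = |cos φ₁| · sin C = cos(21.0°)·sin(169.8°) ≈ 0.165, again giving ≈ 80.5°.

≈ 81°S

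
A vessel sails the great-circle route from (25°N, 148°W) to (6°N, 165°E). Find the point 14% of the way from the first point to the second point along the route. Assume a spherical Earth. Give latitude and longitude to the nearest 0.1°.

≈ (23.1°N, 155.2°W)

Convert each endpoint to a unit vector on the sphere (x = cos φ cos λ, y = cos φ sin λ, z = sin φ).
The central angle between the endpoints is δ = arccos(p₁·p₂) ≈ 0.851 rad (48.8°).
Interpolate at f = 0.14 with slerp weights a = sin((1−f)δ)/sin δ ≈ 0.889, b = sin(fδ)/sin δ ≈ 0.158.
p = a·p₁ + b·p₂ ≈ (-0.835, -0.386, 0.392); φ = arcsin(p_z) ≈ 23.09°, λ = atan2(p_y, p_x) ≈ -155.18°.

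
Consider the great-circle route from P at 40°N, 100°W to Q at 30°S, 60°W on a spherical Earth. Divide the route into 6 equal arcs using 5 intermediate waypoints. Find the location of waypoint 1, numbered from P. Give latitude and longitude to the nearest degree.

Convert each endpoint to a unit vector on the sphere (x = cos φ cos λ, y = cos φ sin λ, z = sin φ).
The central angle between the endpoints is δ = arccos(p₁·p₂) ≈ 1.383 rad (79.2°).
Interpolate at f = 1/6 with slerp weights a = sin((1−f)δ)/sin δ ≈ 0.930, b = sin(fδ)/sin δ ≈ 0.233.
p = a·p₁ + b·p₂ ≈ (-0.023, -0.876, 0.482); φ = arcsin(p_z) ≈ 28.79°, λ = atan2(p_y, p_x) ≈ -91.51°.

≈ 29°N, 92°W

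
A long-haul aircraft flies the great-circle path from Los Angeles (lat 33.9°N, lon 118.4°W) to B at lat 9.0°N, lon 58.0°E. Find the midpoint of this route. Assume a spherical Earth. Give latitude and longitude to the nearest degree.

≈ lat 77°N, lon 40°E

Write both endpoints as unit vectors p₁, p₂ with components (cos φ cos λ, cos φ sin λ, sin φ).
The central angle between the endpoints is δ = arccos(p₁·p₂) ≈ 2.390 rad (137.0°).
Interpolate at f = 1/2 with slerp weights a = sin((1−f)δ)/sin δ ≈ 1.363, b = sin(fδ)/sin δ ≈ 1.363.
p = a·p₁ + b·p₂ ≈ (0.175, 0.147, 0.974); φ = arcsin(p_z) ≈ 76.79°, λ = atan2(p_y, p_x) ≈ 39.89°.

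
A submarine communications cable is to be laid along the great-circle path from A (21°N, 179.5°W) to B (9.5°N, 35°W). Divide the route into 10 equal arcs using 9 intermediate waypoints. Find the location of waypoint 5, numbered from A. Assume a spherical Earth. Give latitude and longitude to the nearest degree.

Convert each endpoint to a unit vector on the sphere (x = cos φ cos λ, y = cos φ sin λ, z = sin φ).
The central angle between the endpoints is δ = arccos(p₁·p₂) ≈ 2.333 rad (133.7°).
Interpolate at f = 5/10 with slerp weights a = sin((1−f)δ)/sin δ ≈ 1.271, b = sin(fδ)/sin δ ≈ 1.271.
p = a·p₁ + b·p₂ ≈ (-0.160, -0.729, 0.665); φ = arcsin(p_z) ≈ 41.70°, λ = atan2(p_y, p_x) ≈ -102.35°.

≈ (42°N, 102°W)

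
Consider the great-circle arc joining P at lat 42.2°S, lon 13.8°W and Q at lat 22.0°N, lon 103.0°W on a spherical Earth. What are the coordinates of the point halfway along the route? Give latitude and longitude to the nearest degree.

Write both endpoints as unit vectors p₁, p₂ with components (cos φ cos λ, cos φ sin λ, sin φ).
The central angle between the endpoints is δ = arccos(p₁·p₂) ≈ 1.815 rad (104.0°).
Interpolate at f = 1/2 with slerp weights a = sin((1−f)δ)/sin δ ≈ 0.812, b = sin(fδ)/sin δ ≈ 0.812.
p = a·p₁ + b·p₂ ≈ (0.415, -0.877, -0.241); φ = arcsin(p_z) ≈ -13.96°, λ = atan2(p_y, p_x) ≈ -64.69°.

≈ lat 14°S, lon 65°W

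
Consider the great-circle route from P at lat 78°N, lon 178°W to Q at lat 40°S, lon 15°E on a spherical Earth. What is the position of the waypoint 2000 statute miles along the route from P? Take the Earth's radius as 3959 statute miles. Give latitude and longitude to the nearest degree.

The haversine formula gives a central angle δ ≈ 2.472 rad (141.6°) between the endpoints. The total great-circle distance is δ·R ≈ 2.472 × 3959 ≈ 9786 mi, so the target fraction is f = 2000/9786 ≈ 0.204.
Interpolate at f ≈ 0.204 with slerp weights a = sin((1−f)δ)/sin δ ≈ 1.486, b = sin(fδ)/sin δ ≈ 0.780.
p = a·p₁ + b·p₂ ≈ (0.268, 0.144, 0.953); φ = arcsin(p_z) ≈ 72.29°, λ = atan2(p_y, p_x) ≈ 28.21°.

≈ lat 72°N, lon 28°E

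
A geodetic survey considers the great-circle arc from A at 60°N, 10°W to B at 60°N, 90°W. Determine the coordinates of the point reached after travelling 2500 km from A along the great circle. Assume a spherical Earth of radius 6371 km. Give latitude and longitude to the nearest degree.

≈ 66°N, 59°W

Convert each endpoint to a unit vector on the sphere (x = cos φ cos λ, y = cos φ sin λ, z = sin φ).
The central angle between the endpoints is δ = arccos(p₁·p₂) ≈ 0.654 rad (37.5°). The total great-circle distance is δ·R ≈ 0.654 × 6371 ≈ 4169 km, so the target fraction is f = 2500/4169 ≈ 0.600.
Interpolate at f ≈ 0.600 with slerp weights a = sin((1−f)δ)/sin δ ≈ 0.426, b = sin(fδ)/sin δ ≈ 0.628.
p = a·p₁ + b·p₂ ≈ (0.210, -0.351, 0.913); φ = arcsin(p_z) ≈ 65.87°, λ = atan2(p_y, p_x) ≈ -59.17°.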